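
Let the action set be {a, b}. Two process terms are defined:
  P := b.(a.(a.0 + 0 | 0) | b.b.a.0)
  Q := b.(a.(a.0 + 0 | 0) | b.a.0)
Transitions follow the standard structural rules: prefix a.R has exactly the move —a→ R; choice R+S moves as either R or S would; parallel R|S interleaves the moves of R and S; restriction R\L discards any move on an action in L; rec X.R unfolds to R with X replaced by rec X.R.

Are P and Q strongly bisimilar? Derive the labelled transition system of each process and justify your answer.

P ≁ Q

LTS(P): 13 reachable states
  m0 = b.(a.(a.0 + 0 | 0) | b.b.a.0) has moves -b-> m1
  m1 = a.(a.0 + 0 | 0) | b.b.a.0 has moves -a-> m2, -b-> m3
  m2 = (a.0 + 0 | 0) | b.b.a.0 has moves -a-> m4, -b-> m5
  m3 = a.(a.0 + 0 | 0) | b.a.0 has moves -a-> m5, -b-> m6
  m4 = 0 | b.b.a.0 has moves -b-> m7
  m5 = (a.0 + 0 | 0) | b.a.0 has moves -a-> m7, -b-> m8
  m6 = a.(a.0 + 0 | 0) | a.0 has moves -a-> m8, -a-> m9
  m7 = 0 | b.a.0 has moves -b-> m10
  m8 = (a.0 + 0 | 0) | a.0 has moves -a-> m10, -a-> m11
  m9 = a.(a.0 + 0 | 0) | 0 has moves -a-> m11
  m10 = 0 | a.0 has moves -a-> m12
  m11 = (a.0 + 0 | 0) | 0 has moves -a-> m12
  m12 = 0 | 0 has moves ∅
LTS(Q): 10 reachable states
  n0 = b.(a.(a.0 + 0 | 0) | b.a.0) has moves -b-> n1
  n1 = a.(a.0 + 0 | 0) | b.a.0 has moves -a-> n2, -b-> n3
  n2 = (a.0 + 0 | 0) | b.a.0 has moves -a-> n4, -b-> n5
  n3 = a.(a.0 + 0 | 0) | a.0 has moves -a-> n5, -a-> n6
  n4 = 0 | b.a.0 has moves -b-> n7
  n5 = (a.0 + 0 | 0) | a.0 has moves -a-> n7, -a-> n8
  n6 = a.(a.0 + 0 | 0) | 0 has moves -a-> n8
  n7 = 0 | a.0 has moves -a-> n9
  n8 = (a.0 + 0 | 0) | 0 has moves -a-> n9
  n9 = 0 | 0 has moves ∅
Bisimilarity quotient blocks:
  B0 = {m0}
  B1 = {m1}
  B2 = {m2}
  B3 = {m4}
  B4 = {m7, n4}
  B5 = {m10, m11, n7, n8}
  B6 = {m12, n9}
  B7 = {m5, n2}
  B8 = {m8, m9, n5, n6}
  B9 = {m3, n1}
  B10 = {m6, n3}
  B11 = {n0}
m0 ∈ B0, n0 ∈ B11 → different blocks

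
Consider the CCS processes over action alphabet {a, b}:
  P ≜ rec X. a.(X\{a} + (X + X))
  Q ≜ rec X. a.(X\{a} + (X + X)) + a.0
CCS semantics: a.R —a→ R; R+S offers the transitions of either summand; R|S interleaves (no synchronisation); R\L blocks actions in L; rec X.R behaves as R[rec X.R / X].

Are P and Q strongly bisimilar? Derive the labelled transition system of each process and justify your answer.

LTS(P): 2 reachable states
  p0 = rec X. a.(X\{a} + (X + X)) ⊢ -a-> p1
  p1 = (rec X. a.(X\{a} + (X + X)))\{a} + ((rec X. a.(X\{a} + (X + X))) + (rec X. a.(X\{a} + (X + X)))) ⊢ -a-> p1
LTS(Q): 3 reachable states
  q0 = rec X. a.(X\{a} + (X + X)) + a.0 ⊢ -a-> q1, -a-> q2
  q1 = (rec X. a.(X\{a} + (X + X)) + a.0)\{a} + ((rec X. a.(X\{a} + (X + X)) + a.0) + (rec X. a.(X\{a} + (X + X)) + a.0)) ⊢ -a-> q1, -a-> q2
  q2 = 0 ⊢ ∅
Bisimilarity quotient blocks:
  B0 = {p0, p1}
  B1 = {q0, q1}
  B2 = {q2}
p0 ∈ B0, q0 ∈ B1 → different blocks

P ≁ Q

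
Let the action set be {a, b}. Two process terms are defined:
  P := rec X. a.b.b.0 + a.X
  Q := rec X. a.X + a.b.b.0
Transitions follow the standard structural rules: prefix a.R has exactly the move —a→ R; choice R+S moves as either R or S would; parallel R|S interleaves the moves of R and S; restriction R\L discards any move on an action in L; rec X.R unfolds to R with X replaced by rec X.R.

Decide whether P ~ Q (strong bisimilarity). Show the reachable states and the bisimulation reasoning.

P ~ Q

P's transition system — 4 states:
  s0 = rec X. a.b.b.0 + a.X :: ··a··> s0, ··a··> s1
  s1 = b.b.0 :: ··b··> s2
  s2 = b.0 :: ··b··> s3
  s3 = 0 :: (no moves)
Q's transition system — 4 states:
  t0 = rec X. a.X + a.b.b.0 :: ··a··> t0, ··a··> t1
  t1 = b.b.0 :: ··b··> t2
  t2 = b.0 :: ··b··> t3
  t3 = 0 :: (no moves)
Bisimilarity quotient blocks:
  B0 = {s0, t0}
  B1 = {s1, t1}
  B2 = {s2, t2}
  B3 = {s3, t3}
s0 ∈ B0, t0 ∈ B0 → same block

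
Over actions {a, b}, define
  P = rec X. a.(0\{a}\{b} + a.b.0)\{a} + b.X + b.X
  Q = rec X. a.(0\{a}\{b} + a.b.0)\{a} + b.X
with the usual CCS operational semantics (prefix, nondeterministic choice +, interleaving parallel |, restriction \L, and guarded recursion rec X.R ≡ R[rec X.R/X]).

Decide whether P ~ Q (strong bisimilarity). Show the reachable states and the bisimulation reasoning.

LTS(P): 2 reachable states
  u0 = rec X. a.(0\{a}\{b} + a.b.0)\{a} + b.X + b.X has moves ··a··> u1, ··b··> u0
  u1 = (0\{a}\{b} + a.b.0)\{a} has moves (no moves)
LTS(Q): 2 reachable states
  v0 = rec X. a.(0\{a}\{b} + a.b.0)\{a} + b.X has moves ··a··> v1, ··b··> v0
  v1 = (0\{a}\{b} + a.b.0)\{a} has moves (no moves)
Bisimilarity quotient blocks:
  B0 = {u0, v0}
  B1 = {u1, v1}
u0 ∈ B0, v0 ∈ B0 → same block

YES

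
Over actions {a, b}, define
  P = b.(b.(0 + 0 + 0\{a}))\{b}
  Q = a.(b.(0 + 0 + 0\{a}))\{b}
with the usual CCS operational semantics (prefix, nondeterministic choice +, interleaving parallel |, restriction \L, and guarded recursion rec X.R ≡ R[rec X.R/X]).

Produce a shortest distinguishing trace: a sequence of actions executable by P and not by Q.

P's transition system — 2 states:
  s0 = b.(b.(0 + 0 + 0\{a}))\{b} | —b→ s1
  s1 = (b.(0 + 0 + 0\{a}))\{b} | (no moves)
Q's transition system — 2 states:
  t0 = a.(b.(0 + 0 + 0\{a}))\{b} | —a→ t1
  t1 = (b.(0 + 0 + 0\{a}))\{b} | (no moves)
Run σ = ⟨b⟩ on P: start {s0}
  step 1 (b): {s1}
  — P admits the full trace.
Run σ = ⟨b⟩ on Q: start {t0}
  step 1 (b): ∅ (Q stuck)

b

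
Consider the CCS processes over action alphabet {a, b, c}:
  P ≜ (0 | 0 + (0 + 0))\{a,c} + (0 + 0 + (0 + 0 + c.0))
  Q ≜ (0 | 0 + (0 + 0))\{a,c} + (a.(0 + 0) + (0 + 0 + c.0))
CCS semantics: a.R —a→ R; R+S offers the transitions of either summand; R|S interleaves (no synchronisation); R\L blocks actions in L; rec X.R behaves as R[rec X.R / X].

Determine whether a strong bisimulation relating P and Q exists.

not bisimilar

LTS(P): 2 reachable states
  u0 = (0 | 0 + (0 + 0))\{a,c} + (0 + 0 + (0 + 0 + c.0)) | —c→ u1
  u1 = 0 | stopped
LTS(Q): 3 reachable states
  v0 = (0 | 0 + (0 + 0))\{a,c} + (a.(0 + 0) + (0 + 0 + c.0)) | —a→ v1, —c→ v2
  v1 = 0 + 0 | stopped
  v2 = 0 | stopped
Coarsest stable partition (strong bisimilarity classes):
  B0 = {u0}
  B1 = {u1, v1, v2}
  B2 = {v0}
u0 ∈ B0, v0 ∈ B2 → different blocks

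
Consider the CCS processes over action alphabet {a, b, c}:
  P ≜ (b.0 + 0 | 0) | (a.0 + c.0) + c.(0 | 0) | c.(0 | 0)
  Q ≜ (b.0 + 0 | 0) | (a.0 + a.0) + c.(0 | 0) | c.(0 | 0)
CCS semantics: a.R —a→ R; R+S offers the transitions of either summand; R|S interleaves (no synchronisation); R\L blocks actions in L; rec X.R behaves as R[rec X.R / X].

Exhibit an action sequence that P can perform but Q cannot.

bc

LTS(P): 7 reachable states
  u0 = (b.0 + 0 | 0) | (a.0 + c.0) + c.(0 | 0) | c.(0 | 0) :: --a--▸ u1, --b--▸ u2, --c--▸ u1, --c--▸ u3, --c--▸ u4
  u1 = (b.0 + 0 | 0) | 0 :: --b--▸ u5
  u2 = 0 | (a.0 + c.0) :: --a--▸ u5, --c--▸ u5
  u3 = 0 | 0 | c.(0 | 0) :: --c--▸ u6
  u4 = c.(0 | 0) | (0 | 0) :: --c--▸ u6
  u5 = 0 | 0 :: (no moves)
  u6 = 0 | 0 | (0 | 0) :: (no moves)
LTS(Q): 7 reachable states
  v0 = (b.0 + 0 | 0) | (a.0 + a.0) + c.(0 | 0) | c.(0 | 0) :: --a--▸ v1, --b--▸ v2, --c--▸ v3, --c--▸ v4
  v1 = (b.0 + 0 | 0) | 0 :: --b--▸ v5
  v2 = 0 | (a.0 + a.0) :: --a--▸ v5
  v3 = 0 | 0 | c.(0 | 0) :: --c--▸ v6
  v4 = c.(0 | 0) | (0 | 0) :: --c--▸ v6
  v5 = 0 | 0 :: (no moves)
  v6 = 0 | 0 | (0 | 0) :: (no moves)
Executing bc from P (initial set {u0}):
  after b @ step 1: {u2}
  after c @ step 2: {u5}
  ✓ P
Executing bc from Q (initial set {v0}):
  after b @ step 1: {v2}
  after c @ step 2: no successor for Q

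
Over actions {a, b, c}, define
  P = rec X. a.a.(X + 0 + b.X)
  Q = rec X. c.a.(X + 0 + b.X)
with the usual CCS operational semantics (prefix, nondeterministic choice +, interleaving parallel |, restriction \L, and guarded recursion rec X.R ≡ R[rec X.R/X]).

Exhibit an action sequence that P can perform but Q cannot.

Reachable graph of P (3 states):
  u0 = rec X. a.a.(X + 0 + b.X) → --a--▸ u1
  u1 = a.((rec X. a.a.(X + 0 + b.X)) + 0 + b.(rec X. a.a.(X + 0 + b.X))) → --a--▸ u2
  u2 = (rec X. a.a.(X + 0 + b.X)) + 0 + b.(rec X. a.a.(X + 0 + b.X)) → --a--▸ u1, --b--▸ u0
Reachable graph of Q (3 states):
  v0 = rec X. c.a.(X + 0 + b.X) → --c--▸ v1
  v1 = a.((rec X. c.a.(X + 0 + b.X)) + 0 + b.(rec X. c.a.(X + 0 + b.X))) → --a--▸ v2
  v2 = (rec X. c.a.(X + 0 + b.X)) + 0 + b.(rec X. c.a.(X + 0 + b.X)) → --b--▸ v0, --c--▸ v1
Executing a from P (initial set {u0}):
  [1] a ⇒ {u1}
  ✓ P
Executing a from Q (initial set {v0}):
  [1] a ⇒ no successor for Q

a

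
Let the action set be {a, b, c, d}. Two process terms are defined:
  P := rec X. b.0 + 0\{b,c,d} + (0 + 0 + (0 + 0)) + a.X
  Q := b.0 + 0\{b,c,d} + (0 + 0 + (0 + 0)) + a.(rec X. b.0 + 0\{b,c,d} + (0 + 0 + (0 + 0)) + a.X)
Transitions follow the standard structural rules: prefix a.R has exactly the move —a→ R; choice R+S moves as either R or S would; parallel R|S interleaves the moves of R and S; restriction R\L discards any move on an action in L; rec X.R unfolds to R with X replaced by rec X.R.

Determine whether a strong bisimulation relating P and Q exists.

Reachable graph of P (2 states):
  s0 = rec X. b.0 + 0\{b,c,d} + (0 + 0 + (0 + 0)) + a.X ⊢ --a--▸ s0, --b--▸ s1
  s1 = 0 ⊢ stopped
Reachable graph of Q (3 states):
  t0 = b.0 + 0\{b,c,d} + (0 + 0 + (0 + 0)) + a.(rec X. b.0 + 0\{b,c,d} + (0 + 0 + (0 + 0)) + a.X) ⊢ --a--▸ t1, --b--▸ t2
  t1 = rec X. b.0 + 0\{b,c,d} + (0 + 0 + (0 + 0)) + a.X ⊢ --a--▸ t1, --b--▸ t2
  t2 = 0 ⊢ stopped
Bisimilarity quotient blocks:
  B0 = {s0, t0, t1}
  B1 = {s1, t2}
s0 ∈ B0, t0 ∈ B0 → same block

YES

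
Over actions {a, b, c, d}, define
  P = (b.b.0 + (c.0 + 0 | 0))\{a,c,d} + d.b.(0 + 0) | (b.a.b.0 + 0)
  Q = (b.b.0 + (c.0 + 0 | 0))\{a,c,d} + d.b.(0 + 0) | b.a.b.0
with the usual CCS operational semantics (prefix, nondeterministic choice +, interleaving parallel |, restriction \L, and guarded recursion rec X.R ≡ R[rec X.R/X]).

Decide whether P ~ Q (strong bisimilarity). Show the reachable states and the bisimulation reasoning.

LTS(P): 14 reachable states
  s0 = (b.b.0 + (c.0 + 0 | 0))\{a,c,d} + d.b.(0 + 0) | (b.a.b.0 + 0) | —b→ s1, —b→ s2, —d→ s3
  s1 = (b.0)\{a,c,d} | —b→ s4
  s2 = d.b.(0 + 0) | a.b.0 | —a→ s5, —d→ s6
  s3 = b.(0 + 0) | (b.a.b.0 + 0) | —b→ s6, —b→ s7
  s4 = 0\{a,c,d} | (no moves)
  s5 = d.b.(0 + 0) | b.0 | —b→ s8, —d→ s9
  s6 = b.(0 + 0) | a.b.0 | —a→ s9, —b→ s10
  s7 = (0 + 0) | (b.a.b.0 + 0) | —b→ s10
  s8 = d.b.(0 + 0) | 0 | —d→ s11
  s9 = b.(0 + 0) | b.0 | —b→ s11, —b→ s12
  s10 = (0 + 0) | a.b.0 | —a→ s12
  s11 = b.(0 + 0) | 0 | —b→ s13
  s12 = (0 + 0) | b.0 | —b→ s13
  s13 = (0 + 0) | 0 | (no moves)
LTS(Q): 14 reachable states
  t0 = (b.b.0 + (c.0 + 0 | 0))\{a,c,d} + d.b.(0 + 0) | b.a.b.0 | —b→ t1, —b→ t2, —d→ t3
  t1 = (b.0)\{a,c,d} | —b→ t4
  t2 = d.b.(0 + 0) | a.b.0 | —a→ t5, —d→ t6
  t3 = b.(0 + 0) | b.a.b.0 | —b→ t6, —b→ t7
  t4 = 0\{a,c,d} | (no moves)
  t5 = d.b.(0 + 0) | b.0 | —b→ t8, —d→ t9
  t6 = b.(0 + 0) | a.b.0 | —a→ t9, —b→ t10
  t7 = (0 + 0) | b.a.b.0 | —b→ t10
  t8 = d.b.(0 + 0) | 0 | —d→ t11
  t9 = b.(0 + 0) | b.0 | —b→ t11, —b→ t12
  t10 = (0 + 0) | a.b.0 | —a→ t12
  t11 = b.(0 + 0) | 0 | —b→ t13
  t12 = (0 + 0) | b.0 | —b→ t13
  t13 = (0 + 0) | 0 | (no moves)
Bisimilarity quotient blocks:
  B0 = {s0, t0}
  B1 = {s3, t3}
  B2 = {s6, t6}
  B3 = {s10, t10}
  B4 = {s1, s11, s12, t1, t11, t12}
  B5 = {s13, s4, t13, t4}
  B6 = {s9, t9}
  B7 = {s7, t7}
  B8 = {s2, t2}
  B9 = {s5, t5}
  B10 = {s8, t8}
s0 ∈ B0, t0 ∈ B0 → same block

bisimilar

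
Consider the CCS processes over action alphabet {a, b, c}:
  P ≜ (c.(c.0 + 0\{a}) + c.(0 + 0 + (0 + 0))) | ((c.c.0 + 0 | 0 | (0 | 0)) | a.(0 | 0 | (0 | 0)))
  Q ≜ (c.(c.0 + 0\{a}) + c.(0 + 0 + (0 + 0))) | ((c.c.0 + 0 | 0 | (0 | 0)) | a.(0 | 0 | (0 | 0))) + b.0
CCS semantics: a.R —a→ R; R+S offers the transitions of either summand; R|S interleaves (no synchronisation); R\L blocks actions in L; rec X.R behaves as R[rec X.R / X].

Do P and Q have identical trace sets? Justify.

P's transition system — 24 states:
  m0 = (c.(c.0 + 0\{a}) + c.(0 + 0 + (0 + 0))) | ((c.c.0 + 0 | 0 | (0 | 0)) | a.(0 | 0 | (0 | 0))) | -a-> m1, -c-> m2, -c-> m3, -c-> m4
  m1 = (c.(c.0 + 0\{a}) + c.(0 + 0 + (0 + 0))) | ((c.c.0 + 0 | 0 | (0 | 0)) | (0 | 0 | (0 | 0))) | -c-> m5, -c-> m6, -c-> m7
  m2 = (0 + 0 + (0 + 0)) | ((c.c.0 + 0 | 0 | (0 | 0)) | a.(0 | 0 | (0 | 0))) | -a-> m5, -c-> m8
  m3 = (c.(c.0 + 0\{a}) + c.(0 + 0 + (0 + 0))) | (c.0 | a.(0 | 0 | (0 | 0))) | -a-> m6, -c-> m10, -c-> m8, -c-> m9
  m4 = (c.0 + 0\{a}) | ((c.c.0 + 0 | 0 | (0 | 0)) | a.(0 | 0 | (0 | 0))) | -a-> m7, -c-> m10, -c-> m11
  m5 = (0 + 0 + (0 + 0)) | ((c.c.0 + 0 | 0 | (0 | 0)) | (0 | 0 | (0 | 0))) | -c-> m12
  m6 = (c.(c.0 + 0\{a}) + c.(0 + 0 + (0 + 0))) | (c.0 | (0 | 0 | (0 | 0))) | -c-> m12, -c-> m13, -c-> m14
  m7 = (c.0 + 0\{a}) | ((c.c.0 + 0 | 0 | (0 | 0)) | (0 | 0 | (0 | 0))) | -c-> m14, -c-> m15
  m8 = (0 + 0 + (0 + 0)) | (c.0 | a.(0 | 0 | (0 | 0))) | -a-> m12, -c-> m16
  m9 = (c.(c.0 + 0\{a}) + c.(0 + 0 + (0 + 0))) | (0 | a.(0 | 0 | (0 | 0))) | -a-> m13, -c-> m16, -c-> m17
  m10 = (c.0 + 0\{a}) | (c.0 | a.(0 | 0 | (0 | 0))) | -a-> m14, -c-> m17, -c-> m18
  m11 = 0 | ((c.c.0 + 0 | 0 | (0 | 0)) | a.(0 | 0 | (0 | 0))) | -a-> m15, -c-> m18
  m12 = (0 + 0 + (0 + 0)) | (c.0 | (0 | 0 | (0 | 0))) | -c-> m19
  m13 = (c.(c.0 + 0\{a}) + c.(0 + 0 + (0 + 0))) | (0 | (0 | 0 | (0 | 0))) | -c-> m19, -c-> m20
  m14 = (c.0 + 0\{a}) | (c.0 | (0 | 0 | (0 | 0))) | -c-> m20, -c-> m21
  m15 = 0 | ((c.c.0 + 0 | 0 | (0 | 0)) | (0 | 0 | (0 | 0))) | -c-> m21
  m16 = (0 + 0 + (0 + 0)) | (0 | a.(0 | 0 | (0 | 0))) | -a-> m19
  m17 = (c.0 + 0\{a}) | (0 | a.(0 | 0 | (0 | 0))) | -a-> m20, -c-> m22
  m18 = 0 | (c.0 | a.(0 | 0 | (0 | 0))) | -a-> m21, -c-> m22
  m19 = (0 + 0 + (0 + 0)) | (0 | (0 | 0 | (0 | 0))) | (no moves)
  m20 = (c.0 + 0\{a}) | (0 | (0 | 0 | (0 | 0))) | -c-> m23
  m21 = 0 | (c.0 | (0 | 0 | (0 | 0))) | -c-> m23
  m22 = 0 | (0 | a.(0 | 0 | (0 | 0))) | -a-> m23
  m23 = 0 | (0 | (0 | 0 | (0 | 0))) | (no moves)
Q's transition system — 25 states:
  n0 = (c.(c.0 + 0\{a}) + c.(0 + 0 + (0 + 0))) | ((c.c.0 + 0 | 0 | (0 | 0)) | a.(0 | 0 | (0 | 0))) + b.0 | -a-> n1, -b-> n2, -c-> n3, -c-> n4, -c-> n5
  n1 = (c.(c.0 + 0\{a}) + c.(0 + 0 + (0 + 0))) | ((c.c.0 + 0 | 0 | (0 | 0)) | (0 | 0 | (0 | 0))) | -c-> n6, -c-> n7, -c-> n8
  n2 = 0 | (no moves)
  n3 = (0 + 0 + (0 + 0)) | ((c.c.0 + 0 | 0 | (0 | 0)) | a.(0 | 0 | (0 | 0))) | -a-> n6, -c-> n9
  n4 = (c.(c.0 + 0\{a}) + c.(0 + 0 + (0 + 0))) | (c.0 | a.(0 | 0 | (0 | 0))) | -a-> n7, -c-> n10, -c-> n11, -c-> n9
  n5 = (c.0 + 0\{a}) | ((c.c.0 + 0 | 0 | (0 | 0)) | a.(0 | 0 | (0 | 0))) | -a-> n8, -c-> n11, -c-> n12
  n6 = (0 + 0 + (0 + 0)) | ((c.c.0 + 0 | 0 | (0 | 0)) | (0 | 0 | (0 | 0))) | -c-> n13
  n7 = (c.(c.0 + 0\{a}) + c.(0 + 0 + (0 + 0))) | (c.0 | (0 | 0 | (0 | 0))) | -c-> n13, -c-> n14, -c-> n15
  n8 = (c.0 + 0\{a}) | ((c.c.0 + 0 | 0 | (0 | 0)) | (0 | 0 | (0 | 0))) | -c-> n15, -c-> n16
  n9 = (0 + 0 + (0 + 0)) | (c.0 | a.(0 | 0 | (0 | 0))) | -a-> n13, -c-> n17
  n10 = (c.(c.0 + 0\{a}) + c.(0 + 0 + (0 + 0))) | (0 | a.(0 | 0 | (0 | 0))) | -a-> n14, -c-> n17, -c-> n18
  n11 = (c.0 + 0\{a}) | (c.0 | a.(0 | 0 | (0 | 0))) | -a-> n15, -c-> n18, -c-> n19
  n12 = 0 | ((c.c.0 + 0 | 0 | (0 | 0)) | a.(0 | 0 | (0 | 0))) | -a-> n16, -c-> n19
  n13 = (0 + 0 + (0 + 0)) | (c.0 | (0 | 0 | (0 | 0))) | -c-> n20
  n14 = (c.(c.0 + 0\{a}) + c.(0 + 0 + (0 + 0))) | (0 | (0 | 0 | (0 | 0))) | -c-> n20, -c-> n21
  n15 = (c.0 + 0\{a}) | (c.0 | (0 | 0 | (0 | 0))) | -c-> n21, -c-> n22
  n16 = 0 | ((c.c.0 + 0 | 0 | (0 | 0)) | (0 | 0 | (0 | 0))) | -c-> n22
  n17 = (0 + 0 + (0 + 0)) | (0 | a.(0 | 0 | (0 | 0))) | -a-> n20
  n18 = (c.0 + 0\{a}) | (0 | a.(0 | 0 | (0 | 0))) | -a-> n21, -c-> n23
  n19 = 0 | (c.0 | a.(0 | 0 | (0 | 0))) | -a-> n22, -c-> n23
  n20 = (0 + 0 + (0 + 0)) | (0 | (0 | 0 | (0 | 0))) | (no moves)
  n21 = (c.0 + 0\{a}) | (0 | (0 | 0 | (0 | 0))) | -c-> n24
  n22 = 0 | (c.0 | (0 | 0 | (0 | 0))) | -c-> n24
  n23 = 0 | (0 | a.(0 | 0 | (0 | 0))) | -a-> n24
  n24 = 0 | (0 | (0 | 0 | (0 | 0))) | (no moves)
Run σ = ⟨b⟩ on Q: start {n0}
  step 1 (b): {n2}
  Q completes σ.
Run σ = ⟨b⟩ on P: start {m0}
  step 1 (b): ∅ (P stuck)

NO — witness ⟨b⟩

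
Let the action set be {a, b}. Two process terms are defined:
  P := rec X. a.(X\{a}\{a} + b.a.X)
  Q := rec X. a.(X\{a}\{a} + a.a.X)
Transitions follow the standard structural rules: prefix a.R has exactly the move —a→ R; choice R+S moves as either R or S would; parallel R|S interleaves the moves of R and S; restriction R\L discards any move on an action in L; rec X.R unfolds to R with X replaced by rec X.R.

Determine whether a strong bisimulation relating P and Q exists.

P's transition system — 3 states:
  s0 = rec X. a.(X\{a}\{a} + b.a.X) :: =a=> s1
  s1 = (rec X. a.(X\{a}\{a} + b.a.X))\{a}\{a} + b.a.(rec X. a.(X\{a}\{a} + b.a.X)) :: =b=> s2
  s2 = a.(rec X. a.(X\{a}\{a} + b.a.X)) :: =a=> s0
Q's transition system — 3 states:
  t0 = rec X. a.(X\{a}\{a} + a.a.X) :: =a=> t1
  t1 = (rec X. a.(X\{a}\{a} + a.a.X))\{a}\{a} + a.a.(rec X. a.(X\{a}\{a} + a.a.X)) :: =a=> t2
  t2 = a.(rec X. a.(X\{a}\{a} + a.a.X)) :: =a=> t0
Bisimilarity quotient blocks:
  B0 = {s0}
  B1 = {s1}
  B2 = {s2}
  B3 = {t0, t1, t2}
s0 ∈ B0, t0 ∈ B3 → different blocks

P ≁ Q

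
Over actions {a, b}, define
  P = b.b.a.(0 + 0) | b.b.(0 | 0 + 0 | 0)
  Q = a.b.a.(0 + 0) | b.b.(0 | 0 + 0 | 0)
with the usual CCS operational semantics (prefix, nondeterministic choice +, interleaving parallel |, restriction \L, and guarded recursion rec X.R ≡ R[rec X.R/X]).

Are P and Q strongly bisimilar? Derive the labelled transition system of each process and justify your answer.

not bisimilar

LTS(P): 12 reachable states
  p0 = b.b.a.(0 + 0) | b.b.(0 | 0 + 0 | 0) ⊢ =b=> p1, =b=> p2
  p1 = b.a.(0 + 0) | b.b.(0 | 0 + 0 | 0) ⊢ =b=> p3, =b=> p4
  p2 = b.b.a.(0 + 0) | b.(0 | 0 + 0 | 0) ⊢ =b=> p4, =b=> p5
  p3 = a.(0 + 0) | b.b.(0 | 0 + 0 | 0) ⊢ =a=> p6, =b=> p7
  p4 = b.a.(0 + 0) | b.(0 | 0 + 0 | 0) ⊢ =b=> p7, =b=> p8
  p5 = b.b.a.(0 + 0) | (0 | 0 + 0 | 0) ⊢ =b=> p8
  p6 = (0 + 0) | b.b.(0 | 0 + 0 | 0) ⊢ =b=> p9
  p7 = a.(0 + 0) | b.(0 | 0 + 0 | 0) ⊢ =a=> p9, =b=> p10
  p8 = b.a.(0 + 0) | (0 | 0 + 0 | 0) ⊢ =b=> p10
  p9 = (0 + 0) | b.(0 | 0 + 0 | 0) ⊢ =b=> p11
  p10 = a.(0 + 0) | (0 | 0 + 0 | 0) ⊢ =a=> p11
  p11 = (0 + 0) | (0 | 0 + 0 | 0) ⊢ (no moves)
LTS(Q): 12 reachable states
  q0 = a.b.a.(0 + 0) | b.b.(0 | 0 + 0 | 0) ⊢ =a=> q1, =b=> q2
  q1 = b.a.(0 + 0) | b.b.(0 | 0 + 0 | 0) ⊢ =b=> q3, =b=> q4
  q2 = a.b.a.(0 + 0) | b.(0 | 0 + 0 | 0) ⊢ =a=> q4, =b=> q5
  q3 = a.(0 + 0) | b.b.(0 | 0 + 0 | 0) ⊢ =a=> q6, =b=> q7
  q4 = b.a.(0 + 0) | b.(0 | 0 + 0 | 0) ⊢ =b=> q7, =b=> q8
  q5 = a.b.a.(0 + 0) | (0 | 0 + 0 | 0) ⊢ =a=> q8
  q6 = (0 + 0) | b.b.(0 | 0 + 0 | 0) ⊢ =b=> q9
  q7 = a.(0 + 0) | b.(0 | 0 + 0 | 0) ⊢ =a=> q9, =b=> q10
  q8 = b.a.(0 + 0) | (0 | 0 + 0 | 0) ⊢ =b=> q10
  q9 = (0 + 0) | b.(0 | 0 + 0 | 0) ⊢ =b=> q11
  q10 = a.(0 + 0) | (0 | 0 + 0 | 0) ⊢ =a=> q11
  q11 = (0 + 0) | (0 | 0 + 0 | 0) ⊢ (no moves)
Partition-refinement fixed point:
  B0 = {p0}
  B1 = {p2}
  B2 = {p4, q4}
  B3 = {p7, q7}
  B4 = {p9, q9}
  B5 = {p11, q11}
  B6 = {p10, q10}
  B7 = {p8, q8}
  B8 = {p5}
  B9 = {p1, q1}
  B10 = {p3, q3}
  B11 = {p6, q6}
  B12 = {q0}
  B13 = {q2}
  B14 = {q5}
p0 ∈ B0, q0 ∈ B12 → different blocks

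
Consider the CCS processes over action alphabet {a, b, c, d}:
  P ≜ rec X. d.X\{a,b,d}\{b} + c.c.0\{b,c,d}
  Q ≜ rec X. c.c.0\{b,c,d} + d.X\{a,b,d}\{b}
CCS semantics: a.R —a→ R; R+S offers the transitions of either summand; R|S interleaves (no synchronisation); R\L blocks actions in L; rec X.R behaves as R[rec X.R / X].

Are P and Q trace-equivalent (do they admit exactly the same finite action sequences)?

YES

LTS(P): 6 reachable states
  m0 = rec X. d.X\{a,b,d}\{b} + c.c.0\{b,c,d} has moves -c-> m1, -d-> m2
  m1 = c.0\{b,c,d} has moves -c-> m3
  m2 = (rec X. d.X\{a,b,d}\{b} + c.c.0\{b,c,d})\{a,b,d}\{b} has moves -c-> m4
  m3 = 0\{b,c,d} has moves stopped
  m4 = (c.0\{b,c,d})\{a,b,d}\{b} has moves -c-> m5
  m5 = 0\{b,c,d}\{a,b,d}\{b} has moves stopped
LTS(Q): 6 reachable states
  n0 = rec X. c.c.0\{b,c,d} + d.X\{a,b,d}\{b} has moves -c-> n1, -d-> n2
  n1 = c.0\{b,c,d} has moves -c-> n3
  n2 = (rec X. c.c.0\{b,c,d} + d.X\{a,b,d}\{b})\{a,b,d}\{b} has moves -c-> n4
  n3 = 0\{b,c,d} has moves stopped
  n4 = (c.0\{b,c,d})\{a,b,d}\{b} has moves -c-> n5
  n5 = 0\{b,c,d}\{a,b,d}\{b} has moves stopped
Partition-refinement fixed point:
  B0 = {m0, n0}
  B1 = {m1, m4, n1, n4}
  B2 = {m3, m5, n3, n5}
  B3 = {m2, n2}
m0 ∈ B0, n0 ∈ B0 → same block
Bisimilar ⇒ trace-equivalent.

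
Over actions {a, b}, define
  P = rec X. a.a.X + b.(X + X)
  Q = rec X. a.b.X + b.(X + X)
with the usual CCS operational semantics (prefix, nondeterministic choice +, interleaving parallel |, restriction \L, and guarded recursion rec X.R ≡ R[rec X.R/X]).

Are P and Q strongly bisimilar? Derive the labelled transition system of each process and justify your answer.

P ≁ Q

LTS(P): 3 reachable states
  s0 = rec X. a.a.X + b.(X + X) → =a=> s1, =b=> s2
  s1 = a.(rec X. a.a.X + b.(X + X)) → =a=> s0
  s2 = (rec X. a.a.X + b.(X + X)) + (rec X. a.a.X + b.(X + X)) → =a=> s1, =b=> s2
LTS(Q): 3 reachable states
  t0 = rec X. a.b.X + b.(X + X) → =a=> t1, =b=> t2
  t1 = b.(rec X. a.b.X + b.(X + X)) → =b=> t0
  t2 = (rec X. a.b.X + b.(X + X)) + (rec X. a.b.X + b.(X + X)) → =a=> t1, =b=> t2
Partition-refinement fixed point:
  B0 = {s0, s2}
  B1 = {s1}
  B2 = {t0, t2}
  B3 = {t1}
s0 ∈ B0, t0 ∈ B2 → different blocks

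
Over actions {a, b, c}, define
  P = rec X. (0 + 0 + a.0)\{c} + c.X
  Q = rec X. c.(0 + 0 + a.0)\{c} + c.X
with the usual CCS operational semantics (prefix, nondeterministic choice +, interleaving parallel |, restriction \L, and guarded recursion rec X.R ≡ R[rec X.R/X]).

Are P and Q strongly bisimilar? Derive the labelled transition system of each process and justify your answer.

Reachable graph of P (2 states):
  p0 = rec X. (0 + 0 + a.0)\{c} + c.X | ··a··> p1, ··c··> p0
  p1 = 0\{c} | (no moves)
Reachable graph of Q (3 states):
  q0 = rec X. c.(0 + 0 + a.0)\{c} + c.X | ··c··> q0, ··c··> q1
  q1 = (0 + 0 + a.0)\{c} | ··a··> q2
  q2 = 0\{c} | (no moves)
Partition-refinement fixed point:
  B0 = {p0}
  B1 = {p1, q2}
  B2 = {q0}
  B3 = {q1}
p0 ∈ B0, q0 ∈ B2 → different blocks

not bisimilar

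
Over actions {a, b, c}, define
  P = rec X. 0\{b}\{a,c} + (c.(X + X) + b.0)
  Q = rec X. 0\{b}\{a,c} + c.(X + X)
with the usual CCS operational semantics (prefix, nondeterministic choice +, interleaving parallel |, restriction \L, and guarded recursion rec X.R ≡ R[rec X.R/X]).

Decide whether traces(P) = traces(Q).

LTS(P): 3 reachable states
  u0 = rec X. 0\{b}\{a,c} + (c.(X + X) + b.0) | —b→ u1, —c→ u2
  u1 = 0 | ·
  u2 = (rec X. 0\{b}\{a,c} + (c.(X + X) + b.0)) + (rec X. 0\{b}\{a,c} + (c.(X + X) + b.0)) | —b→ u1, —c→ u2
LTS(Q): 2 reachable states
  v0 = rec X. 0\{b}\{a,c} + c.(X + X) | —c→ v1
  v1 = (rec X. 0\{b}\{a,c} + c.(X + X)) + (rec X. 0\{b}\{a,c} + c.(X + X)) | —c→ v1
Executing b from P (initial set {u0}):
  [1] b ⇒ {u1}
  P completes σ.
Executing b from Q (initial set {v0}):
  [1] b ⇒ no successor for Q

NO — witness ⟨b⟩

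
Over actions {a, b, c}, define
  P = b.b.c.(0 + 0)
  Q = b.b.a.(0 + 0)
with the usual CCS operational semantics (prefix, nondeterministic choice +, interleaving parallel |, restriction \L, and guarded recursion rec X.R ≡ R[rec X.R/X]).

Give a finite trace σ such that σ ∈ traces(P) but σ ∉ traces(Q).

bbc

P's transition system — 4 states:
  s0 = b.b.c.(0 + 0) has moves =b=> s1
  s1 = b.c.(0 + 0) has moves =b=> s2
  s2 = c.(0 + 0) has moves =c=> s3
  s3 = 0 + 0 has moves deadlocked
Q's transition system — 4 states:
  t0 = b.b.a.(0 + 0) has moves =b=> t1
  t1 = b.a.(0 + 0) has moves =b=> t2
  t2 = a.(0 + 0) has moves =a=> t3
  t3 = 0 + 0 has moves deadlocked
Run σ = ⟨bbc⟩ on P: start {s0}
  step 1 (b): {s1}
  step 2 (b): {s2}
  step 3 (c): {s3}
  — P admits the full trace.
Run σ = ⟨bbc⟩ on Q: start {t0}
  step 1 (b): {t1}
  step 2 (b): {t2}
  step 3 (c): ∅  — Q cannot continue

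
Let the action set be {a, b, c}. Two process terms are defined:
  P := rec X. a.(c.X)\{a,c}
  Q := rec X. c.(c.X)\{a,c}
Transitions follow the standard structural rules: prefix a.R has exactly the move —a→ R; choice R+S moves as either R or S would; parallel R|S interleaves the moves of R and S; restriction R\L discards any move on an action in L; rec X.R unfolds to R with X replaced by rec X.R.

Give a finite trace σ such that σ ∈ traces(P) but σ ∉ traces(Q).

a

P's transition system — 2 states:
  p0 = rec X. a.(c.X)\{a,c} has moves --a--▸ p1
  p1 = (c.(rec X. a.(c.X)\{a,c}))\{a,c} has moves ·
Q's transition system — 2 states:
  q0 = rec X. c.(c.X)\{a,c} has moves --c--▸ q1
  q1 = (c.(rec X. c.(c.X)\{a,c}))\{a,c} has moves ·
Trace ⟨a⟩ through P, begin at {p0}:
  step 1 (a): {p1}
  P completes σ.
Trace ⟨a⟩ through Q, begin at {q0}:
  step 1 (a): no successor for Q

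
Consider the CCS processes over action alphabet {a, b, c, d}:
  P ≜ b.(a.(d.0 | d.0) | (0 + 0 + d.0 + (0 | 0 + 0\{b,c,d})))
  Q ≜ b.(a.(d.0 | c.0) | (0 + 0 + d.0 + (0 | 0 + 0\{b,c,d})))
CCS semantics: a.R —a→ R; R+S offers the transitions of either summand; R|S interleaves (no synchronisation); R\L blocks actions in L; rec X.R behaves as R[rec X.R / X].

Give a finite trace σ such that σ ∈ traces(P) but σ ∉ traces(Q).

baddd

LTS(P): 11 reachable states
  m0 = b.(a.(d.0 | d.0) | (0 + 0 + d.0 + (0 | 0 + 0\{b,c,d}))) | -b-> m1
  m1 = a.(d.0 | d.0) | (0 + 0 + d.0 + (0 | 0 + 0\{b,c,d})) | -a-> m2, -d-> m3
  m2 = d.0 | d.0 | (0 + 0 + d.0 + (0 | 0 + 0\{b,c,d})) | -d-> m4, -d-> m5, -d-> m6
  m3 = a.(d.0 | d.0) | 0 | -a-> m6
  m4 = 0 | d.0 | (0 + 0 + d.0 + (0 | 0 + 0\{b,c,d})) | -d-> m7, -d-> m8
  m5 = d.0 | 0 | (0 + 0 + d.0 + (0 | 0 + 0\{b,c,d})) | -d-> m7, -d-> m9
  m6 = d.0 | d.0 | 0 | -d-> m8, -d-> m9
  m7 = 0 | 0 | (0 + 0 + d.0 + (0 | 0 + 0\{b,c,d})) | -d-> m10
  m8 = 0 | d.0 | 0 | -d-> m10
  m9 = d.0 | 0 | 0 | -d-> m10
  m10 = 0 | 0 | 0 | ·
LTS(Q): 11 reachable states
  n0 = b.(a.(d.0 | c.0) | (0 + 0 + d.0 + (0 | 0 + 0\{b,c,d}))) | -b-> n1
  n1 = a.(d.0 | c.0) | (0 + 0 + d.0 + (0 | 0 + 0\{b,c,d})) | -a-> n2, -d-> n3
  n2 = d.0 | c.0 | (0 + 0 + d.0 + (0 | 0 + 0\{b,c,d})) | -c-> n4, -d-> n5, -d-> n6
  n3 = a.(d.0 | c.0) | 0 | -a-> n6
  n4 = d.0 | 0 | (0 + 0 + d.0 + (0 | 0 + 0\{b,c,d})) | -d-> n7, -d-> n8
  n5 = 0 | c.0 | (0 + 0 + d.0 + (0 | 0 + 0\{b,c,d})) | -c-> n7, -d-> n9
  n6 = d.0 | c.0 | 0 | -c-> n8, -d-> n9
  n7 = 0 | 0 | (0 + 0 + d.0 + (0 | 0 + 0\{b,c,d})) | -d-> n10
  n8 = d.0 | 0 | 0 | -d-> n10
  n9 = 0 | c.0 | 0 | -c-> n10
  n10 = 0 | 0 | 0 | ·
Executing baddd from P (initial set {m0}):
  [1] b ⇒ {m1}
  [2] a ⇒ {m2}
  [3] d ⇒ {m4, m5, m6}
  [4] d ⇒ {m7, m8, m9}
  [5] d ⇒ {m10}
  — P admits the full trace.
Executing baddd from Q (initial set {n0}):
  [1] b ⇒ {n1}
  [2] a ⇒ {n2}
  [3] d ⇒ {n5, n6}
  [4] d ⇒ {n9}
  [5] d ⇒ ∅  — Q cannot continue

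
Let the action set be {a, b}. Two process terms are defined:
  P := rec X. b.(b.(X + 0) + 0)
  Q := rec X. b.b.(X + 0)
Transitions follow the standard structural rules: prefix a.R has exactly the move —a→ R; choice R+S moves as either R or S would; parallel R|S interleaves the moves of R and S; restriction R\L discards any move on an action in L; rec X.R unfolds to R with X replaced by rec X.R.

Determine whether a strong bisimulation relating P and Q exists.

Reachable graph of P (3 states):
  m0 = rec X. b.(b.(X + 0) + 0) has moves --b--▸ m1
  m1 = b.((rec X. b.(b.(X + 0) + 0)) + 0) + 0 has moves --b--▸ m2
  m2 = (rec X. b.(b.(X + 0) + 0)) + 0 has moves --b--▸ m1
Reachable graph of Q (3 states):
  n0 = rec X. b.b.(X + 0) has moves --b--▸ n1
  n1 = b.((rec X. b.b.(X + 0)) + 0) has moves --b--▸ n2
  n2 = (rec X. b.b.(X + 0)) + 0 has moves --b--▸ n1
Coarsest stable partition (strong bisimilarity classes):
  B0 = {m0, m1, m2, n0, n1, n2}
m0 ∈ B0, n0 ∈ B0 → same block

YES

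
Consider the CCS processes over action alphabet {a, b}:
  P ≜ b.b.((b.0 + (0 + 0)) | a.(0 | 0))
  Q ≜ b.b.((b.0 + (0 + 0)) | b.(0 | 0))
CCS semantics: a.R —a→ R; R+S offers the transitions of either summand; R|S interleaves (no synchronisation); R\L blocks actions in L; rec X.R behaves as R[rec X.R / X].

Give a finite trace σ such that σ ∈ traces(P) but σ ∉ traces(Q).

bba

Reachable graph of P (6 states):
  u0 = b.b.((b.0 + (0 + 0)) | a.(0 | 0)) has moves -b-> u1
  u1 = b.((b.0 + (0 + 0)) | a.(0 | 0)) has moves -b-> u2
  u2 = (b.0 + (0 + 0)) | a.(0 | 0) has moves -a-> u3, -b-> u4
  u3 = (b.0 + (0 + 0)) | (0 | 0) has moves -b-> u5
  u4 = 0 | a.(0 | 0) has moves -a-> u5
  u5 = 0 | (0 | 0) has moves stopped
Reachable graph of Q (6 states):
  v0 = b.b.((b.0 + (0 + 0)) | b.(0 | 0)) has moves -b-> v1
  v1 = b.((b.0 + (0 + 0)) | b.(0 | 0)) has moves -b-> v2
  v2 = (b.0 + (0 + 0)) | b.(0 | 0) has moves -b-> v3, -b-> v4
  v3 = (b.0 + (0 + 0)) | (0 | 0) has moves -b-> v5
  v4 = 0 | b.(0 | 0) has moves -b-> v5
  v5 = 0 | (0 | 0) has moves stopped
Executing bba from P (initial set {u0}):
  step 1 (b): {u1}
  step 2 (b): {u2}
  step 3 (a): {u3}
  — P admits the full trace.
Executing bba from Q (initial set {v0}):
  step 1 (b): {v1}
  step 2 (b): {v2}
  step 3 (a): ∅ (Q stuck)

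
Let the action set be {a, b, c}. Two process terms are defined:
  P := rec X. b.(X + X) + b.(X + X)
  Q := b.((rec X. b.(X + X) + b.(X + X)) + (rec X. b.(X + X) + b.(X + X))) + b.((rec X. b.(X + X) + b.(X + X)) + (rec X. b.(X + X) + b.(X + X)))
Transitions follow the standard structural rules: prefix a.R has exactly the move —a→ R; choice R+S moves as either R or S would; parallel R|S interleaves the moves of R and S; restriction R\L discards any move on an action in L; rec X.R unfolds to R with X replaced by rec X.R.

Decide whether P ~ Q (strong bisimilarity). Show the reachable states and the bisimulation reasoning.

LTS(P): 2 reachable states
  s0 = rec X. b.(X + X) + b.(X + X) has moves -b-> s1
  s1 = (rec X. b.(X + X) + b.(X + X)) + (rec X. b.(X + X) + b.(X + X)) has moves -b-> s1
LTS(Q): 2 reachable states
  t0 = b.((rec X. b.(X + X) + b.(X + X)) + (rec X. b.(X + X) + b.(X + X))) + b.((rec X. b.(X + X) + b.(X + X)) + (rec X. b.(X + X) + b.(X + X))) has moves -b-> t1
  t1 = (rec X. b.(X + X) + b.(X + X)) + (rec X. b.(X + X) + b.(X + X)) has moves -b-> t1
Partition-refinement fixed point:
  B0 = {s0, s1, t0, t1}
s0 ∈ B0, t0 ∈ B0 → same block

YES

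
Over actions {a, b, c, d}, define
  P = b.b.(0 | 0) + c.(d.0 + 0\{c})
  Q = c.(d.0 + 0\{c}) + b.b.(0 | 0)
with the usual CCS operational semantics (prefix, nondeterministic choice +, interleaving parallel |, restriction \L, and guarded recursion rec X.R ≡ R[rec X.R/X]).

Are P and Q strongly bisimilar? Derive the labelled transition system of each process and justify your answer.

bisimilar

LTS(P): 5 reachable states
  m0 = b.b.(0 | 0) + c.(d.0 + 0\{c}) ⊢ -b-> m1, -c-> m2
  m1 = b.(0 | 0) ⊢ -b-> m3
  m2 = d.0 + 0\{c} ⊢ -d-> m4
  m3 = 0 | 0 ⊢ deadlocked
  m4 = 0 ⊢ deadlocked
LTS(Q): 5 reachable states
  n0 = c.(d.0 + 0\{c}) + b.b.(0 | 0) ⊢ -b-> n1, -c-> n2
  n1 = b.(0 | 0) ⊢ -b-> n3
  n2 = d.0 + 0\{c} ⊢ -d-> n4
  n3 = 0 | 0 ⊢ deadlocked
  n4 = 0 ⊢ deadlocked
Partition-refinement fixed point:
  B0 = {m0, n0}
  B1 = {m1, n1}
  B2 = {m3, m4, n3, n4}
  B3 = {m2, n2}
m0 ∈ B0, n0 ∈ B0 → same block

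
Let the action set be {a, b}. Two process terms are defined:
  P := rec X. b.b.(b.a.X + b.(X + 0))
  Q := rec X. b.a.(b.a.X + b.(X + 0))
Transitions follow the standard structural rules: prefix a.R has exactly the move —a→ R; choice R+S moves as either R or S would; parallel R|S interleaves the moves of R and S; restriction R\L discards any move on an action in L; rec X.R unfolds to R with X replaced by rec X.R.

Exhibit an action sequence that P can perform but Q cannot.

P's transition system — 5 states:
  m0 = rec X. b.b.(b.a.X + b.(X + 0)) ⊢ ··b··> m1
  m1 = b.(b.a.(rec X. b.b.(b.a.X + b.(X + 0))) + b.((rec X. b.b.(b.a.X + b.(X + 0))) + 0)) ⊢ ··b··> m2
  m2 = b.a.(rec X. b.b.(b.a.X + b.(X + 0))) + b.((rec X. b.b.(b.a.X + b.(X + 0))) + 0) ⊢ ··b··> m3, ··b··> m4
  m3 = (rec X. b.b.(b.a.X + b.(X + 0))) + 0 ⊢ ··b··> m1
  m4 = a.(rec X. b.b.(b.a.X + b.(X + 0))) ⊢ ··a··> m0
Q's transition system — 5 states:
  n0 = rec X. b.a.(b.a.X + b.(X + 0)) ⊢ ··b··> n1
  n1 = a.(b.a.(rec X. b.a.(b.a.X + b.(X + 0))) + b.((rec X. b.a.(b.a.X + b.(X + 0))) + 0)) ⊢ ··a··> n2
  n2 = b.a.(rec X. b.a.(b.a.X + b.(X + 0))) + b.((rec X. b.a.(b.a.X + b.(X + 0))) + 0) ⊢ ··b··> n3, ··b··> n4
  n3 = (rec X. b.a.(b.a.X + b.(X + 0))) + 0 ⊢ ··b··> n1
  n4 = a.(rec X. b.a.(b.a.X + b.(X + 0))) ⊢ ··a··> n0
Trace ⟨bb⟩ through P, begin at {m0}:
  [1] b ⇒ {m1}
  [2] b ⇒ {m2}
  P completes σ.
Trace ⟨bb⟩ through Q, begin at {n0}:
  [1] b ⇒ {n1}
  [2] b ⇒ ∅  — Q cannot continue

bb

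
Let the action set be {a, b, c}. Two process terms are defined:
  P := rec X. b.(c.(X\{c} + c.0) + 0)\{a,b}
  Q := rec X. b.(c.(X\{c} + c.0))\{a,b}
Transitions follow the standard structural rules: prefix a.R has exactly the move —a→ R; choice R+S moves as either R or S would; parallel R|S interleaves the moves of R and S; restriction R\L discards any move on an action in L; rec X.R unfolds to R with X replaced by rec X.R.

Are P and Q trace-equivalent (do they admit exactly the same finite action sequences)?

trace-equivalent

P's transition system — 4 states:
  m0 = rec X. b.(c.(X\{c} + c.0) + 0)\{a,b} has moves =b=> m1
  m1 = (c.((rec X. b.(c.(X\{c} + c.0) + 0)\{a,b})\{c} + c.0) + 0)\{a,b} has moves =c=> m2
  m2 = ((rec X. b.(c.(X\{c} + c.0) + 0)\{a,b})\{c} + c.0)\{a,b} has moves =c=> m3
  m3 = 0\{a,b} has moves stopped
Q's transition system — 4 states:
  n0 = rec X. b.(c.(X\{c} + c.0))\{a,b} has moves =b=> n1
  n1 = (c.((rec X. b.(c.(X\{c} + c.0))\{a,b})\{c} + c.0))\{a,b} has moves =c=> n2
  n2 = ((rec X. b.(c.(X\{c} + c.0))\{a,b})\{c} + c.0)\{a,b} has moves =c=> n3
  n3 = 0\{a,b} has moves stopped
Bisimilarity quotient blocks:
  B0 = {m0, n0}
  B1 = {m1, n1}
  B2 = {m2, n2}
  B3 = {m3, n3}
m0 ∈ B0, n0 ∈ B0 → same block
Bisimilar ⇒ trace-equivalent.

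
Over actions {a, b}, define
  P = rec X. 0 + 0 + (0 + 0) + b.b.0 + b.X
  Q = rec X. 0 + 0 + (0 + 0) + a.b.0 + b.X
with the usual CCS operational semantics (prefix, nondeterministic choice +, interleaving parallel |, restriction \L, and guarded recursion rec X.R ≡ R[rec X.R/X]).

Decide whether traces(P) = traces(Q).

NO — witness ⟨a⟩

P's transition system — 3 states:
  s0 = rec X. 0 + 0 + (0 + 0) + b.b.0 + b.X has moves =b=> s0, =b=> s1
  s1 = b.0 has moves =b=> s2
  s2 = 0 has moves (no moves)
Q's transition system — 3 states:
  t0 = rec X. 0 + 0 + (0 + 0) + a.b.0 + b.X has moves =a=> t1, =b=> t0
  t1 = b.0 has moves =b=> t2
  t2 = 0 has moves (no moves)
Trace ⟨a⟩ through Q, begin at {t0}:
  [1] a ⇒ {t1}
  ✓ Q
Trace ⟨a⟩ through P, begin at {s0}:
  [1] a ⇒ ∅  — P cannot continue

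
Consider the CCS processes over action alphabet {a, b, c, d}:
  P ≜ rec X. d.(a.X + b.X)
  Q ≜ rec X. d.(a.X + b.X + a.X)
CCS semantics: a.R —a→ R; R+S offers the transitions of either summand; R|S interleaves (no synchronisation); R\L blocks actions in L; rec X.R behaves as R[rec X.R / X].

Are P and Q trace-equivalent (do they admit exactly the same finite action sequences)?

traces(P) = traces(Q)

P's transition system — 2 states:
  u0 = rec X. d.(a.X + b.X) ⊢ --d--▸ u1
  u1 = a.(rec X. d.(a.X + b.X)) + b.(rec X. d.(a.X + b.X)) ⊢ --a--▸ u0, --b--▸ u0
Q's transition system — 2 states:
  v0 = rec X. d.(a.X + b.X + a.X) ⊢ --d--▸ v1
  v1 = a.(rec X. d.(a.X + b.X + a.X)) + b.(rec X. d.(a.X + b.X + a.X)) + a.(rec X. d.(a.X + b.X + a.X)) ⊢ --a--▸ v0, --b--▸ v0
Coarsest stable partition (strong bisimilarity classes):
  B0 = {u0, v0}
  B1 = {u1, v1}
u0 ∈ B0, v0 ∈ B0 → same block
Bisimilar ⇒ trace-equivalent.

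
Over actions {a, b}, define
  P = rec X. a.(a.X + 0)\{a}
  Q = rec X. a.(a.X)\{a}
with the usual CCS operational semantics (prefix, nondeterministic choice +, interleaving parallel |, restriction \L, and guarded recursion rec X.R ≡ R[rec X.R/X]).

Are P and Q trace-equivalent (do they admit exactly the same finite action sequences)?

trace-equivalent

P's transition system — 2 states:
  s0 = rec X. a.(a.X + 0)\{a} | --a--▸ s1
  s1 = (a.(rec X. a.(a.X + 0)\{a}) + 0)\{a} | stopped
Q's transition system — 2 states:
  t0 = rec X. a.(a.X)\{a} | --a--▸ t1
  t1 = (a.(rec X. a.(a.X)\{a}))\{a} | stopped
Bisimilarity quotient blocks:
  B0 = {s0, t0}
  B1 = {s1, t1}
s0 ∈ B0, t0 ∈ B0 → same block
Bisimilar ⇒ trace-equivalent.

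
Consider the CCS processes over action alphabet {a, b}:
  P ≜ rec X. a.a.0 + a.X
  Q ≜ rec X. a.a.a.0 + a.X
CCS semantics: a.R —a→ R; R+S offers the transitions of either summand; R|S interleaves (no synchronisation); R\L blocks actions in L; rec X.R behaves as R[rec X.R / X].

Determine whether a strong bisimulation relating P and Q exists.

LTS(P): 3 reachable states
  s0 = rec X. a.a.0 + a.X | --a--▸ s0, --a--▸ s1
  s1 = a.0 | --a--▸ s2
  s2 = 0 | deadlocked
LTS(Q): 4 reachable states
  t0 = rec X. a.a.a.0 + a.X | --a--▸ t0, --a--▸ t1
  t1 = a.a.0 | --a--▸ t2
  t2 = a.0 | --a--▸ t3
  t3 = 0 | deadlocked
Bisimilarity quotient blocks:
  B0 = {s0}
  B1 = {s1, t2}
  B2 = {s2, t3}
  B3 = {t0}
  B4 = {t1}
s0 ∈ B0, t0 ∈ B3 → different blocks

NO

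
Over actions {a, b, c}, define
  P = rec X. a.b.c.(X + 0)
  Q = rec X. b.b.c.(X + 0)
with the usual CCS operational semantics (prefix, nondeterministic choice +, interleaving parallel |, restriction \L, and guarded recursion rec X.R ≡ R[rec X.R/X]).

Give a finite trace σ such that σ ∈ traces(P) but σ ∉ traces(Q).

P's transition system — 4 states:
  p0 = rec X. a.b.c.(X + 0) :: =a=> p1
  p1 = b.c.((rec X. a.b.c.(X + 0)) + 0) :: =b=> p2
  p2 = c.((rec X. a.b.c.(X + 0)) + 0) :: =c=> p3
  p3 = (rec X. a.b.c.(X + 0)) + 0 :: =a=> p1
Q's transition system — 4 states:
  q0 = rec X. b.b.c.(X + 0) :: =b=> q1
  q1 = b.c.((rec X. b.b.c.(X + 0)) + 0) :: =b=> q2
  q2 = c.((rec X. b.b.c.(X + 0)) + 0) :: =c=> q3
  q3 = (rec X. b.b.c.(X + 0)) + 0 :: =b=> q1
Executing a from P (initial set {p0}):
  after a @ step 1: {p1}
  P completes σ.
Executing a from Q (initial set {q0}):
  after a @ step 1: ∅  — Q cannot continue

a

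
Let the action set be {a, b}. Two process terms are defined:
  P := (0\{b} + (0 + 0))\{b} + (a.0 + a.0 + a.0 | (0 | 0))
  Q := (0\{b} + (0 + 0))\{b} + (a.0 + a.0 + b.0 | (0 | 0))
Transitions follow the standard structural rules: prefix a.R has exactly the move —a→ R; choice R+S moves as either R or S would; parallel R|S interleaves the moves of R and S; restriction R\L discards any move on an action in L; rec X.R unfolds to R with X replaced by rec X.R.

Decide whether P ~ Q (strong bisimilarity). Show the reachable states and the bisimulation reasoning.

P's transition system — 3 states:
  m0 = (0\{b} + (0 + 0))\{b} + (a.0 + a.0 + a.0 | (0 | 0)) :: -a-> m1, -a-> m2
  m1 = 0 :: ·
  m2 = 0 | (0 | 0) :: ·
Q's transition system — 3 states:
  n0 = (0\{b} + (0 + 0))\{b} + (a.0 + a.0 + b.0 | (0 | 0)) :: -a-> n1, -b-> n2
  n1 = 0 :: ·
  n2 = 0 | (0 | 0) :: ·
Partition-refinement fixed point:
  B0 = {m0}
  B1 = {m1, m2, n1, n2}
  B2 = {n0}
m0 ∈ B0, n0 ∈ B2 → different blocks

P ≁ Q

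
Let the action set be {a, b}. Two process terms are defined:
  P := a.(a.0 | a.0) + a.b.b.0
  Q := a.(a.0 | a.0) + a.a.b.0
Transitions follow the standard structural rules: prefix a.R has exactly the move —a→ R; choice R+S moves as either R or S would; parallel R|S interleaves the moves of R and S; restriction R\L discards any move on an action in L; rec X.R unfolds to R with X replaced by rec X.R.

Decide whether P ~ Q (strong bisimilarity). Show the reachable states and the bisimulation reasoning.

P's transition system — 8 states:
  s0 = a.(a.0 | a.0) + a.b.b.0 :: -a-> s1, -a-> s2
  s1 = a.0 | a.0 :: -a-> s3, -a-> s4
  s2 = b.b.0 :: -b-> s5
  s3 = 0 | a.0 :: -a-> s6
  s4 = a.0 | 0 :: -a-> s6
  s5 = b.0 :: -b-> s7
  s6 = 0 | 0 :: (no moves)
  s7 = 0 :: (no moves)
Q's transition system — 8 states:
  t0 = a.(a.0 | a.0) + a.a.b.0 :: -a-> t1, -a-> t2
  t1 = a.0 | a.0 :: -a-> t3, -a-> t4
  t2 = a.b.0 :: -a-> t5
  t3 = 0 | a.0 :: -a-> t6
  t4 = a.0 | 0 :: -a-> t6
  t5 = b.0 :: -b-> t7
  t6 = 0 | 0 :: (no moves)
  t7 = 0 :: (no moves)
Coarsest stable partition (strong bisimilarity classes):
  B0 = {s0}
  B1 = {s2}
  B2 = {s5, t5}
  B3 = {s6, s7, t6, t7}
  B4 = {s1, t1}
  B5 = {s3, s4, t3, t4}
  B6 = {t0}
  B7 = {t2}
s0 ∈ B0, t0 ∈ B6 → different blocks

not bisimilar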